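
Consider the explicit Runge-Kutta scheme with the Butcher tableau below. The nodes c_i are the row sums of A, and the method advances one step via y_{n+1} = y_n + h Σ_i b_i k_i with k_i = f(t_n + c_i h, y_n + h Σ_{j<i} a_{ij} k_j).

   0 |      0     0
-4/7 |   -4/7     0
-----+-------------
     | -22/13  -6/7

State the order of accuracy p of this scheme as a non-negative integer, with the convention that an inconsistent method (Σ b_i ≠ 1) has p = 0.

b = (-22/13, -6/7)
c = (0, -4/7)
Σ b_i: (-22/13)·1 + (-6/7)·1 = -232/91 ≠ 1 ⇒ order 0.

0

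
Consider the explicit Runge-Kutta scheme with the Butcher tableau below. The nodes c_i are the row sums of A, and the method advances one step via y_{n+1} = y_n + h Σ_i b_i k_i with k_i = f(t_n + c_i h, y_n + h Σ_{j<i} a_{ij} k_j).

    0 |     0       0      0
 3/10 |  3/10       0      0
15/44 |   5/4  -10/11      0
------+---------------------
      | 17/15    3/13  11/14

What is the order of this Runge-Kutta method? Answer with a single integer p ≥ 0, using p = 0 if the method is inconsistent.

b = (17/15, 3/13, 11/14)
c = (0, 3/10, 15/44)
Ac = (0, 0, -3/11)
Σ b_i: 17/15·1 + 3/13·1 + 11/14·1 = 5869/2730 ≠ 1 ⇒ order 0.

0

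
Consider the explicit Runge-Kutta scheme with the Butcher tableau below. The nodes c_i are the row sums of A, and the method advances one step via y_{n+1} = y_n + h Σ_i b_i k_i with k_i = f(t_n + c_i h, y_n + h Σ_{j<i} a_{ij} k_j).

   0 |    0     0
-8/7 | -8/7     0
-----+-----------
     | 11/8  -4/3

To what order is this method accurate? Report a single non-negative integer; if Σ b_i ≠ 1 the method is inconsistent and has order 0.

0

b = (11/8, -4/3)
c = (0, -8/7)
Σ b_i: 11/8·1 + (-4/3)·1 = 1/24 ≠ 1 ⇒ order 0.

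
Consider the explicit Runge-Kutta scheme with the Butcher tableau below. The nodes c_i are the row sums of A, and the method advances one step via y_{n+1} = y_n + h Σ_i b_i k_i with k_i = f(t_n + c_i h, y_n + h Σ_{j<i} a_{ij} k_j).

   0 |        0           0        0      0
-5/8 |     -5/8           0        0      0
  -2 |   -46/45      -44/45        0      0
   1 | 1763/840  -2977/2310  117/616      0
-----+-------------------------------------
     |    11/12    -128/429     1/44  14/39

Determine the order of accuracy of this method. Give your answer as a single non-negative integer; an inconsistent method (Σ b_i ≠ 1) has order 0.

b = (11/12, -128/429, 1/44, 14/39)
c = (0, -5/8, -2, 1)
Ac = (0, 0, 11/18, 143/336)
Σ b_i: 11/12·1 + (-128/429)·1 + 1/44·1 + 14/39·1 = 1 ✓
b·c: (-128/429)·(-5/8) + 1/44·(-2) + 14/39·1 = 1/2 ✓
b·c²: (-128/429)·25/64 + 1/44·4 + 14/39·1 = 1/3 ✓
b·Ac: 1/44·11/18 + 14/39·143/336 = 1/6 ✓
b·c³: (-128/429)·(-125/512) + 1/44·(-8) + 14/39·1 = 1/4 ✓
b·(c∘Ac): 1/44·(-11/9) + 14/39·143/336 = 1/8 ✓
b·Ac²: 1/44·(-55/144) + 14/39·689/2688 = 1/12 ✓
b·A²c: 14/39·13/112 = 1/24 ✓; 4 stages ⇒ order 4.

4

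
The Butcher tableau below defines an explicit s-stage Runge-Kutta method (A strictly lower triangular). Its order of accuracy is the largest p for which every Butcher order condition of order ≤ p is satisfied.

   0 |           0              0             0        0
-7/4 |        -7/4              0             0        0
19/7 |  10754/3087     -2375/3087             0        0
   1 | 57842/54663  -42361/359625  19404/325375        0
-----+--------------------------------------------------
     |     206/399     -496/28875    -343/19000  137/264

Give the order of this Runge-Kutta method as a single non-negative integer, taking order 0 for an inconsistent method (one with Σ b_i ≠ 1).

4

b = (206/399, -496/28875, -343/19000, 137/264)
c = (0, -7/4, 19/7, 1)
Ac = (0, 0, 2375/1764, 605/1644)
Σ b_i: 206/399·1 + (-496/28875)·1 + (-343/19000)·1 + 137/264·1 = 1 ✓
b·c: (-496/28875)·(-7/4) + (-343/19000)·19/7 + 137/264·1 = 1/2 ✓
b·c²: (-496/28875)·49/16 + (-343/19000)·361/49 + 137/264·1 = 1/3 ✓
b·Ac: (-343/19000)·2375/1764 + 137/264·605/1644 = 1/6 ✓
b·c³: (-496/28875)·(-343/64) + (-343/19000)·6859/343 + 137/264·1 = 1/4 ✓
b·(c∘Ac): (-343/19000)·45125/12348 + 137/264·605/1644 = 1/8 ✓
b·Ac²: (-343/19000)·(-2375/1008) + 137/264·517/6576 = 1/12 ✓
b·A²c: 137/264·11/137 = 1/24 ✓; 4 stages ⇒ order 4.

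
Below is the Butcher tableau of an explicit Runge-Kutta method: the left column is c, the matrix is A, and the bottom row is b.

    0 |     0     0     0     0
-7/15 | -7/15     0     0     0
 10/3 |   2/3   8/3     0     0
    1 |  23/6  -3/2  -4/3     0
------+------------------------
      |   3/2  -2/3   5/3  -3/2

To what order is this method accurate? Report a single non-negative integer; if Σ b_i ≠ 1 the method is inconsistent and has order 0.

b = (3/2, -2/3, 5/3, -3/2)
c = (0, -7/15, 10/3, 1)
Ac = (0, 0, -56/45, -337/90)
Σ b_i: 3/2·1 + (-2/3)·1 + 5/3·1 + (-3/2)·1 = 1 ✓
b·c: (-2/3)·(-7/15) + 5/3·10/3 + (-3/2)·1 = 131/30 ≠ 1/2 ⇒ order 1.

1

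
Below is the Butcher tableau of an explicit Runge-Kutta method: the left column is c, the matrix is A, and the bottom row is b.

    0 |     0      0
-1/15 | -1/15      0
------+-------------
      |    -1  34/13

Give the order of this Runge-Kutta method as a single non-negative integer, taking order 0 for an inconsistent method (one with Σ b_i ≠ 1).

0

b = (-1, 34/13)
c = (0, -1/15)
Σ b_i: (-1)·1 + 34/13·1 = 21/13 ≠ 1 ⇒ order 0.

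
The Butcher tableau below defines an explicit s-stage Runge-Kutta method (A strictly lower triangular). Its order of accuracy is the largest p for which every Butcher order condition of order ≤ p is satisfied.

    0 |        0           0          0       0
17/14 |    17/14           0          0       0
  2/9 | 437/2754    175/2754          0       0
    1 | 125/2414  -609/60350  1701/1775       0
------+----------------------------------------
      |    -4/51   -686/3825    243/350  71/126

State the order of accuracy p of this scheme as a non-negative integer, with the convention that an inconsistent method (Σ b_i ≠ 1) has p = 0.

b = (-4/51, -686/3825, 243/350, 71/126)
c = (0, 17/14, 2/9, 1)
Ac = (0, 0, 25/324, 57/284)
Σ b_i: (-4/51)·1 + (-686/3825)·1 + 243/350·1 + 71/126·1 = 1 ✓
b·c: (-686/3825)·17/14 + 243/350·2/9 + 71/126·1 = 1/2 ✓
b·c²: (-686/3825)·289/196 + 243/350·4/81 + 71/126·1 = 1/3 ✓
b·Ac: 243/350·25/324 + 71/126·57/284 = 1/6 ✓
b·c³: (-686/3825)·4913/2744 + 243/350·8/729 + 71/126·1 = 1/4 ✓
b·(c∘Ac): 243/350·25/1458 + 71/126·57/284 = 1/8 ✓
b·Ac²: 243/350·425/4536 + 71/126·129/3976 = 1/12 ✓
b·A²c: 71/126·21/284 = 1/24 ✓; 4 stages ⇒ order 4.

4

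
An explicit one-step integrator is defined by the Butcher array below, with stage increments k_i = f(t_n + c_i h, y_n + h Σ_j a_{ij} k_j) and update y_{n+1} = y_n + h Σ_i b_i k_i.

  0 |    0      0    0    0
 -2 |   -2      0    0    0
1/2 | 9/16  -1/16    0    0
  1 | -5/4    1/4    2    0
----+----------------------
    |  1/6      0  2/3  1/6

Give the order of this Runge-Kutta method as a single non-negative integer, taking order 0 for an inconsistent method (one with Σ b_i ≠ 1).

4

b = (1/6, 0, 2/3, 1/6)
c = (0, -2, 1/2, 1)
Ac = (0, 0, 1/8, 1/2)
Σ b_i: 1/6·1 + 2/3·1 + 1/6·1 = 1 ✓
b·c: 2/3·1/2 + 1/6·1 = 1/2 ✓
b·c²: 2/3·1/4 + 1/6·1 = 1/3 ✓
b·Ac: 2/3·1/8 + 1/6·1/2 = 1/6 ✓
b·c³: 2/3·1/8 + 1/6·1 = 1/4 ✓
b·(c∘Ac): 2/3·1/16 + 1/6·1/2 = 1/8 ✓
b·Ac²: 2/3·(-1/4) + 1/6·3/2 = 1/12 ✓
b·A²c: 1/6·1/4 = 1/24 ✓; 4 stages ⇒ order 4.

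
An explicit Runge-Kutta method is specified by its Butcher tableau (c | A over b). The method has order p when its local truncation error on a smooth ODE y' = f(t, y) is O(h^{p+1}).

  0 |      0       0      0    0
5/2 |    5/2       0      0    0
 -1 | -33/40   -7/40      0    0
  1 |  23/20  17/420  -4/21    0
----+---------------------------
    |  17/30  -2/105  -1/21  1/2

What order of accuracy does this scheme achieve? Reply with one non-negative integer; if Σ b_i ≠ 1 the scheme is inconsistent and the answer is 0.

4

b = (17/30, -2/105, -1/21, 1/2)
c = (0, 5/2, -1, 1)
Ac = (0, 0, -7/16, 7/24)
Σ b_i: 17/30·1 + (-2/105)·1 + (-1/21)·1 + 1/2·1 = 1 ✓
b·c: (-2/105)·5/2 + (-1/21)·(-1) + 1/2·1 = 1/2 ✓
b·c²: (-2/105)·25/4 + (-1/21)·1 + 1/2·1 = 1/3 ✓
b·Ac: (-1/21)·(-7/16) + 1/2·7/24 = 1/6 ✓
b·c³: (-2/105)·125/8 + (-1/21)·(-1) + 1/2·1 = 1/4 ✓
b·(c∘Ac): (-1/21)·7/16 + 1/2·7/24 = 1/8 ✓
b·Ac²: (-1/21)·(-35/32) + 1/2·1/16 = 1/12 ✓
b·A²c: 1/2·1/12 = 1/24 ✓; 4 stages ⇒ order 4.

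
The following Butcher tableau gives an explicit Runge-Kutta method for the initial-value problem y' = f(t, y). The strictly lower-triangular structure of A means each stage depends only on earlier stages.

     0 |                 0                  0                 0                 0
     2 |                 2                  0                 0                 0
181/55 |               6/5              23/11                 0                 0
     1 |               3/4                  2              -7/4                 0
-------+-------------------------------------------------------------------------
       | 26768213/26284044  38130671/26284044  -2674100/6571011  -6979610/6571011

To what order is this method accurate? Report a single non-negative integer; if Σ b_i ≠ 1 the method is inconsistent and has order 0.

b = (26768213/26284044, 38130671/26284044, -2674100/6571011, -6979610/6571011)
c = (0, 2, 181/55, 1)
Ac = (0, 0, 46/11, -387/220)
Σ b_i: 26768213/26284044·1 + 38130671/26284044·1 + (-2674100/6571011)·1 + (-6979610/6571011)·1 = 1 ✓
b·c: 38130671/26284044·2 + (-2674100/6571011)·181/55 + (-6979610/6571011)·1 = 1/2 ✓
b·c²: 38130671/26284044·4 + (-2674100/6571011)·32761/3025 + (-6979610/6571011)·1 = 1/3 ✓
b·Ac: (-2674100/6571011)·46/11 + (-6979610/6571011)·(-387/220) = 1/6 ✓
b·c³: 38130671/26284044·8 + (-2674100/6571011)·5929741/166375 + (-6979610/6571011)·1 = -477131928/120468535 ≠ 1/4 ⇒ order 3.
b·(c∘Ac): (-2674100/6571011)·8326/605 + (-6979610/6571011)·(-387/220) = -49046303/13142022 ≠ 1/8
b·Ac²: (-2674100/6571011)·92/11 + (-6979610/6571011)·(-132527/12100) = 5948798677/722811210 ≠ 1/12
b·A²c: (-6979610/6571011)·(-161/22) = 51078055/6571011 ≠ 1/24

3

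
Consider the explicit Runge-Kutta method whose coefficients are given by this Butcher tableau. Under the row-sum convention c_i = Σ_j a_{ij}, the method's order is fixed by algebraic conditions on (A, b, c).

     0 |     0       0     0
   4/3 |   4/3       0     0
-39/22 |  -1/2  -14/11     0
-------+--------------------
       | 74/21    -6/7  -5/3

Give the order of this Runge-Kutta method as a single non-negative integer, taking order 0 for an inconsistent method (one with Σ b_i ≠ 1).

1

b = (74/21, -6/7, -5/3)
c = (0, 4/3, -39/22)
Ac = (0, 0, -56/33)
Σ b_i: 74/21·1 + (-6/7)·1 + (-5/3)·1 = 1 ✓
b·c: (-6/7)·4/3 + (-5/3)·(-39/22) = 279/154 ≠ 1/2 ⇒ order 1.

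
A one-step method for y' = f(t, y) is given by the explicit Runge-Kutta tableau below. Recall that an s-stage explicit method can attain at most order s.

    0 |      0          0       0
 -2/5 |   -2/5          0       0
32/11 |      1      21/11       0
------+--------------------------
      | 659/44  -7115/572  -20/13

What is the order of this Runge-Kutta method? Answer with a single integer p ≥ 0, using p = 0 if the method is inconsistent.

2

b = (659/44, -7115/572, -20/13)
c = (0, -2/5, 32/11)
Ac = (0, 0, -42/55)
Σ b_i: 659/44·1 + (-7115/572)·1 + (-20/13)·1 = 1 ✓
b·c: (-7115/572)·(-2/5) + (-20/13)·32/11 = 1/2 ✓
b·c²: (-7115/572)·4/25 + (-20/13)·1024/121 = -9081/605 ≠ 1/3 ⇒ order 2.
b·Ac: (-20/13)·(-42/55) = 168/143 ≠ 1/6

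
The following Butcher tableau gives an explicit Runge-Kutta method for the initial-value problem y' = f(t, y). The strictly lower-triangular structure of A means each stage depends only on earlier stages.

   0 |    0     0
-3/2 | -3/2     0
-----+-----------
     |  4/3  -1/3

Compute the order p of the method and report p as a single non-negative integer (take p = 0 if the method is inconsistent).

b = (4/3, -1/3)
c = (0, -3/2)
Σ b_i: 4/3·1 + (-1/3)·1 = 1 ✓
b·c: (-1/3)·(-3/2) = 1/2 ✓; 2 stages ⇒ order 2.

2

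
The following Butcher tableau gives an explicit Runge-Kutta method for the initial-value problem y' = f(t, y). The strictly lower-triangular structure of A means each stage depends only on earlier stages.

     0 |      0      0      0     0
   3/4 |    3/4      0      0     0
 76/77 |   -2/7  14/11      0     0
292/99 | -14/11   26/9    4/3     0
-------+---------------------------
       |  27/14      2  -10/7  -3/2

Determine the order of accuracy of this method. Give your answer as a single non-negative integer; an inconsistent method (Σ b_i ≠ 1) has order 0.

1

b = (27/14, 2, -10/7, -3/2)
c = (0, 3/4, 76/77, 292/99)
Ac = (0, 0, 21/22, 1609/462)
Σ b_i: 27/14·1 + 2·1 + (-10/7)·1 + (-3/2)·1 = 1 ✓
b·c: 2·3/4 + (-10/7)·76/77 + (-3/2)·292/99 = -14017/3234 ≠ 1/2 ⇒ order 1.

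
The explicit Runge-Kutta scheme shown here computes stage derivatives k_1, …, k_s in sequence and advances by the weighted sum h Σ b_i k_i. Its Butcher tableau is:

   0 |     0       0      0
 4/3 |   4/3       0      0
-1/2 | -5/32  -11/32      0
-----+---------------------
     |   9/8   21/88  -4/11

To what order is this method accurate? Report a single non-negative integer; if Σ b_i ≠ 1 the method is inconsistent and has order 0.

3

b = (9/8, 21/88, -4/11)
c = (0, 4/3, -1/2)
Ac = (0, 0, -11/24)
Σ b_i: 9/8·1 + 21/88·1 + (-4/11)·1 = 1 ✓
b·c: 21/88·4/3 + (-4/11)·(-1/2) = 1/2 ✓
b·c²: 21/88·16/9 + (-4/11)·1/4 = 1/3 ✓
b·Ac: (-4/11)·(-11/24) = 1/6 ✓; 3 stages ⇒ order 3.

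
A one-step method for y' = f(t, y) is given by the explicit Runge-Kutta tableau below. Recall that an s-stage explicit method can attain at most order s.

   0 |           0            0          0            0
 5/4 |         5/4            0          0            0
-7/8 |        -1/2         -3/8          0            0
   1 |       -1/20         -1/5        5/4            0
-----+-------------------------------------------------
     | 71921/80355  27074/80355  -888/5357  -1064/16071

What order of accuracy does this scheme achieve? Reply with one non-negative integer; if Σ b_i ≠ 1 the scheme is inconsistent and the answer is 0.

b = (71921/80355, 27074/80355, -888/5357, -1064/16071)
c = (0, 5/4, -7/8, 1)
Ac = (0, 0, -15/32, -43/32)
Σ b_i: 71921/80355·1 + 27074/80355·1 + (-888/5357)·1 + (-1064/16071)·1 = 1 ✓
b·c: 27074/80355·5/4 + (-888/5357)·(-7/8) + (-1064/16071)·1 = 1/2 ✓
b·c²: 27074/80355·25/16 + (-888/5357)·49/64 + (-1064/16071)·1 = 1/3 ✓
b·Ac: (-888/5357)·(-15/32) + (-1064/16071)·(-43/32) = 1/6 ✓
b·c³: 27074/80355·125/64 + (-888/5357)·(-343/512) + (-1064/16071)·1 = 240991/342848 ≠ 1/4 ⇒ order 3.
b·(c∘Ac): (-888/5357)·105/256 + (-1064/16071)·(-43/32) = 10787/514272 ≠ 1/8
b·Ac²: (-888/5357)·(-75/128) + (-1064/16071)·165/256 = 9335/171424 ≠ 1/12
b·A²c: (-1064/16071)·(-75/128) = 3325/85712 ≠ 1/24

3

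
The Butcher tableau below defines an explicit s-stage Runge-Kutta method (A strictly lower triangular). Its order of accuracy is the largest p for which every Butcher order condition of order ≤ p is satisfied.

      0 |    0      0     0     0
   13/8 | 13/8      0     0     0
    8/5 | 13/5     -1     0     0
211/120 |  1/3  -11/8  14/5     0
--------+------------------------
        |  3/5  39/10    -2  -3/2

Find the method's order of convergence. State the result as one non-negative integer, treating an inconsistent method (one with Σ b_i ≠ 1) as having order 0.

b = (3/5, 39/10, -2, -3/2)
c = (0, 13/8, 8/5, 211/120)
Ac = (0, 0, -13/8, 3593/1600)
Σ b_i: 3/5·1 + 39/10·1 + (-2)·1 + (-3/2)·1 = 1 ✓
b·c: 39/10·13/8 + (-2)·8/5 + (-3/2)·211/120 = 1/2 ✓
b·c²: 39/10·169/64 + (-2)·64/25 + (-3/2)·44521/14400 = 649/1200 ≠ 1/3 ⇒ order 2.
b·Ac: (-2)·(-13/8) + (-3/2)·3593/1600 = -379/3200 ≠ 1/6

2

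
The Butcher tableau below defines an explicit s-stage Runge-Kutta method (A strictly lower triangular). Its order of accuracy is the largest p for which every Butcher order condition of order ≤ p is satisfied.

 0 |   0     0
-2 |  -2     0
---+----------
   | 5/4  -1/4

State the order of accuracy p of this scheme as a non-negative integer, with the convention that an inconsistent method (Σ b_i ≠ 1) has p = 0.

b = (5/4, -1/4)
c = (0, -2)
Σ b_i: 5/4·1 + (-1/4)·1 = 1 ✓
b·c: (-1/4)·(-2) = 1/2 ✓; 2 stages ⇒ order 2.

2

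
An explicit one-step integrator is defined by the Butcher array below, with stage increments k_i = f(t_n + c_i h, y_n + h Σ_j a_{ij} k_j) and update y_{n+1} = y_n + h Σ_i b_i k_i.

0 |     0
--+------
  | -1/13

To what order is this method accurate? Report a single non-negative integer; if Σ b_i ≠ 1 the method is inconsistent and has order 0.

0

b = (-1/13)
c = (0)
Σ b_i: (-1/13)·1 = -1/13 ≠ 1 ⇒ order 0.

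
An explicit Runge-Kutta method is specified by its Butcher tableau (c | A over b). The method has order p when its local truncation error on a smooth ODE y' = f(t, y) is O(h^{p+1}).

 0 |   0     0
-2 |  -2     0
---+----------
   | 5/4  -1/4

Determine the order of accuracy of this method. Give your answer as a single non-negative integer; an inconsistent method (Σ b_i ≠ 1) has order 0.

b = (5/4, -1/4)
c = (0, -2)
Σ b_i: 5/4·1 + (-1/4)·1 = 1 ✓
b·c: (-1/4)·(-2) = 1/2 ✓; 2 stages ⇒ order 2.

2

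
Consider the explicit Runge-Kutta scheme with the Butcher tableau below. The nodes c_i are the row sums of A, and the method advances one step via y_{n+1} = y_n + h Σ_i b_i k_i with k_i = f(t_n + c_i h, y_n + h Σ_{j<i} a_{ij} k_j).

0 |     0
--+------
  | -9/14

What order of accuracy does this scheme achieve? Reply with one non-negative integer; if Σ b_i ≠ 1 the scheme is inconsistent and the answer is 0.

b = (-9/14)
c = (0)
Σ b_i: (-9/14)·1 = -9/14 ≠ 1 ⇒ order 0.

0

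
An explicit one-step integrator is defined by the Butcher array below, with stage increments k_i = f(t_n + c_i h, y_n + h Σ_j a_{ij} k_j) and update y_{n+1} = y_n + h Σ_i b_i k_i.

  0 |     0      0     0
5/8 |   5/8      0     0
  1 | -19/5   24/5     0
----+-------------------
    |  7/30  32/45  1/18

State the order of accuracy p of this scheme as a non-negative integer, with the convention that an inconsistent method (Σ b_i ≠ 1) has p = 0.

b = (7/30, 32/45, 1/18)
c = (0, 5/8, 1)
Ac = (0, 0, 3)
Σ b_i: 7/30·1 + 32/45·1 + 1/18·1 = 1 ✓
b·c: 32/45·5/8 + 1/18·1 = 1/2 ✓
b·c²: 32/45·25/64 + 1/18·1 = 1/3 ✓
b·Ac: 1/18·3 = 1/6 ✓; 3 stages ⇒ order 3.

3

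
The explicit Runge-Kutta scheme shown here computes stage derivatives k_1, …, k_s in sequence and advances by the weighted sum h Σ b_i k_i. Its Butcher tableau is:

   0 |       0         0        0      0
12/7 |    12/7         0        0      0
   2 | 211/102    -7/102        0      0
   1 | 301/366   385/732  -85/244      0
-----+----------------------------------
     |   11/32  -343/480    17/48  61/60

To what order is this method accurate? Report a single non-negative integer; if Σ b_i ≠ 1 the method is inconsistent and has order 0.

4

b = (11/32, -343/480, 17/48, 61/60)
c = (0, 12/7, 2, 1)
Ac = (0, 0, -2/17, 25/122)
Σ b_i: 11/32·1 + (-343/480)·1 + 17/48·1 + 61/60·1 = 1 ✓
b·c: (-343/480)·12/7 + 17/48·2 + 61/60·1 = 1/2 ✓
b·c²: (-343/480)·144/49 + 17/48·4 + 61/60·1 = 1/3 ✓
b·Ac: 17/48·(-2/17) + 61/60·25/122 = 1/6 ✓
b·c³: (-343/480)·1728/343 + 17/48·8 + 61/60·1 = 1/4 ✓
b·(c∘Ac): 17/48·(-4/17) + 61/60·25/122 = 1/8 ✓
b·Ac²: 17/48·(-24/119) + 61/60·65/427 = 1/12 ✓
b·A²c: 61/60·5/122 = 1/24 ✓; 4 stages ⇒ order 4.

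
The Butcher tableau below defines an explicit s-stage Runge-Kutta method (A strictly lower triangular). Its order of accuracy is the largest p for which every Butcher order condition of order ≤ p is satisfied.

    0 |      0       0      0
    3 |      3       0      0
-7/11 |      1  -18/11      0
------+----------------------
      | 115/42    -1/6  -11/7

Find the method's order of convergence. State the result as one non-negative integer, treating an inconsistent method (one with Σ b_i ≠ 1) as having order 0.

2

b = (115/42, -1/6, -11/7)
c = (0, 3, -7/11)
Ac = (0, 0, -54/11)
Σ b_i: 115/42·1 + (-1/6)·1 + (-11/7)·1 = 1 ✓
b·c: (-1/6)·3 + (-11/7)·(-7/11) = 1/2 ✓
b·c²: (-1/6)·9 + (-11/7)·49/121 = -47/22 ≠ 1/3 ⇒ order 2.
b·Ac: (-11/7)·(-54/11) = 54/7 ≠ 1/6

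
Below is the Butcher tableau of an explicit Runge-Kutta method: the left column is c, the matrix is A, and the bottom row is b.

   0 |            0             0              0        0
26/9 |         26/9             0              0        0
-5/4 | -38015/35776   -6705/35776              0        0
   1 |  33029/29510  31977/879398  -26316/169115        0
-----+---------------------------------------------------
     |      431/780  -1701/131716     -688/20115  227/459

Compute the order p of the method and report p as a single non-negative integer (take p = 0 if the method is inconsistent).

b = (431/780, -1701/131716, -688/20115, 227/459)
c = (0, 26/9, -5/4, 1)
Ac = (0, 0, -745/1376, 68/227)
Σ b_i: 431/780·1 + (-1701/131716)·1 + (-688/20115)·1 + 227/459·1 = 1 ✓
b·c: (-1701/131716)·26/9 + (-688/20115)·(-5/4) + 227/459·1 = 1/2 ✓
b·c²: (-1701/131716)·676/81 + (-688/20115)·25/16 + 227/459·1 = 1/3 ✓
b·Ac: (-688/20115)·(-745/1376) + 227/459·68/227 = 1/6 ✓
b·c³: (-1701/131716)·17576/729 + (-688/20115)·(-125/64) + 227/459·1 = 1/4 ✓
b·(c∘Ac): (-688/20115)·3725/5504 + 227/459·68/227 = 1/8 ✓
b·Ac²: (-688/20115)·(-9685/6192) + 227/459·493/8172 = 1/12 ✓
b·A²c: 227/459·153/1816 = 1/24 ✓; 4 stages ⇒ order 4.

4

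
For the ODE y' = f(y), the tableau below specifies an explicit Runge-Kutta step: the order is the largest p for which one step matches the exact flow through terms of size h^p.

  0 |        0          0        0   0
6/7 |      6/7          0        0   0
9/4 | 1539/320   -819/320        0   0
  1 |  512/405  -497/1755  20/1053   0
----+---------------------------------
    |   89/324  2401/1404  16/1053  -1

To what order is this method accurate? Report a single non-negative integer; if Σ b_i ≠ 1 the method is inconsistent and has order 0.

4

b = (89/324, 2401/1404, 16/1053, -1)
c = (0, 6/7, 9/4, 1)
Ac = (0, 0, -351/160, -1/5)
Σ b_i: 89/324·1 + 2401/1404·1 + 16/1053·1 + (-1)·1 = 1 ✓
b·c: 2401/1404·6/7 + 16/1053·9/4 + (-1)·1 = 1/2 ✓
b·c²: 2401/1404·36/49 + 16/1053·81/16 + (-1)·1 = 1/3 ✓
b·Ac: 16/1053·(-351/160) + (-1)·(-1/5) = 1/6 ✓
b·c³: 2401/1404·216/343 + 16/1053·729/64 + (-1)·1 = 1/4 ✓
b·(c∘Ac): 16/1053·(-3159/640) + (-1)·(-1/5) = 1/8 ✓
b·Ac²: 16/1053·(-1053/560) + (-1)·(-47/420) = 1/12 ✓
b·A²c: (-1)·(-1/24) = 1/24 ✓; 4 stages ⇒ order 4.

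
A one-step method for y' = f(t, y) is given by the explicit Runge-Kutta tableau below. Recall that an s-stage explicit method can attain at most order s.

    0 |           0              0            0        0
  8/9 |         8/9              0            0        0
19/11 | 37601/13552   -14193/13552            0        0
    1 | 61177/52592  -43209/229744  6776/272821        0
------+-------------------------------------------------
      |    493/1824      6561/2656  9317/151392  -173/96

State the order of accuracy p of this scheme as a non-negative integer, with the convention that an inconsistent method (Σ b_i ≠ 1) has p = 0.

b = (493/1824, 6561/2656, 9317/151392, -173/96)
c = (0, 8/9, 19/11, 1)
Ac = (0, 0, -1577/1694, -43/346)
Σ b_i: 493/1824·1 + 6561/2656·1 + 9317/151392·1 + (-173/96)·1 = 1 ✓
b·c: 6561/2656·8/9 + 9317/151392·19/11 + (-173/96)·1 = 1/2 ✓
b·c²: 6561/2656·64/81 + 9317/151392·361/121 + (-173/96)·1 = 1/3 ✓
b·Ac: 9317/151392·(-1577/1694) + (-173/96)·(-43/346) = 1/6 ✓
b·c³: 6561/2656·512/729 + 9317/151392·6859/1331 + (-173/96)·1 = 1/4 ✓
b·(c∘Ac): 9317/151392·(-29963/18634) + (-173/96)·(-43/346) = 1/8 ✓
b·Ac²: 9317/151392·(-6308/7623) + (-173/96)·(-116/1557) = 1/12 ✓
b·A²c: (-173/96)·(-4/173) = 1/24 ✓; 4 stages ⇒ order 4.

4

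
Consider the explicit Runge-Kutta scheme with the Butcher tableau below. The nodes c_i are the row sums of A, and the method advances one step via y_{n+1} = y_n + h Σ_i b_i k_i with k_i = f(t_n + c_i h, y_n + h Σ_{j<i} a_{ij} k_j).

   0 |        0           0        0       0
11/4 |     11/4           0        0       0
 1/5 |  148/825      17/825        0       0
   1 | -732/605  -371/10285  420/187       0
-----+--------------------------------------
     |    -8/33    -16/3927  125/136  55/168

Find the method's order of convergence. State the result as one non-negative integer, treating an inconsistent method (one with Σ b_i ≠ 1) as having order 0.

b = (-8/33, -16/3927, 125/136, 55/168)
c = (0, 11/4, 1/5, 1)
Ac = (0, 0, 17/300, 7/20)
Σ b_i: (-8/33)·1 + (-16/3927)·1 + 125/136·1 + 55/168·1 = 1 ✓
b·c: (-16/3927)·11/4 + 125/136·1/5 + 55/168·1 = 1/2 ✓
b·c²: (-16/3927)·121/16 + 125/136·1/25 + 55/168·1 = 1/3 ✓
b·Ac: 125/136·17/300 + 55/168·7/20 = 1/6 ✓
b·c³: (-16/3927)·1331/64 + 125/136·1/125 + 55/168·1 = 1/4 ✓
b·(c∘Ac): 125/136·17/1500 + 55/168·7/20 = 1/8 ✓
b·Ac²: 125/136·187/1200 + 55/168·(-161/880) = 1/12 ✓
b·A²c: 55/168·7/55 = 1/24 ✓; 4 stages ⇒ order 4.

4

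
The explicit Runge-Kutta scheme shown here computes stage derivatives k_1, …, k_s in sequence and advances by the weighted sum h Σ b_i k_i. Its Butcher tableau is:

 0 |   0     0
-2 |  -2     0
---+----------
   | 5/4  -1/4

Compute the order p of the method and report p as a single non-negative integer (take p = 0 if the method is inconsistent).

2

b = (5/4, -1/4)
c = (0, -2)
Σ b_i: 5/4·1 + (-1/4)·1 = 1 ✓
b·c: (-1/4)·(-2) = 1/2 ✓; 2 stages ⇒ order 2.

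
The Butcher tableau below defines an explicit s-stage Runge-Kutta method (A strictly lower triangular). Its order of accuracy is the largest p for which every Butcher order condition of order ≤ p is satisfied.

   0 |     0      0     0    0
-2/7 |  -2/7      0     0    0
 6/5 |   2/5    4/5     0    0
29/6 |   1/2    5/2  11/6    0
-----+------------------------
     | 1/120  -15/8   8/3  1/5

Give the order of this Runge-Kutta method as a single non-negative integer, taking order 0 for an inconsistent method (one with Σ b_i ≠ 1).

b = (1/120, -15/8, 8/3, 1/5)
c = (0, -2/7, 6/5, 29/6)
Ac = (0, 0, -8/35, 52/35)
Σ b_i: 1/120·1 + (-15/8)·1 + 8/3·1 + 1/5·1 = 1 ✓
b·c: (-15/8)·(-2/7) + 8/3·6/5 + 1/5·29/6 = 395/84 ≠ 1/2 ⇒ order 1.

1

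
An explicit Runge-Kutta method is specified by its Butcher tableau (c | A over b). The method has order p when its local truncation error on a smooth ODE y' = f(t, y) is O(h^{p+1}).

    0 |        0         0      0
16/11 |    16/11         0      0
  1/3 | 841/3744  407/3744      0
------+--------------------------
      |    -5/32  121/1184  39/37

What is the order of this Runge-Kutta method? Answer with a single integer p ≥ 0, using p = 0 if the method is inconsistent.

b = (-5/32, 121/1184, 39/37)
c = (0, 16/11, 1/3)
Ac = (0, 0, 37/234)
Σ b_i: (-5/32)·1 + 121/1184·1 + 39/37·1 = 1 ✓
b·c: 121/1184·16/11 + 39/37·1/3 = 1/2 ✓
b·c²: 121/1184·256/121 + 39/37·1/9 = 1/3 ✓
b·Ac: 39/37·37/234 = 1/6 ✓; 3 stages ⇒ order 3.

3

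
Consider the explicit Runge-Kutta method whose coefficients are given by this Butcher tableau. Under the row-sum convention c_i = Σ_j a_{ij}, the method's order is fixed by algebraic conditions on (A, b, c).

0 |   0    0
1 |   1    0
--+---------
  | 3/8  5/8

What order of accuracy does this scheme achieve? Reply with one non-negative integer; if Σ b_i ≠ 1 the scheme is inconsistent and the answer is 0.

b = (3/8, 5/8)
c = (0, 1)
Σ b_i: 3/8·1 + 5/8·1 = 1 ✓
b·c: 5/8·1 = 5/8 ≠ 1/2 ⇒ order 1.

1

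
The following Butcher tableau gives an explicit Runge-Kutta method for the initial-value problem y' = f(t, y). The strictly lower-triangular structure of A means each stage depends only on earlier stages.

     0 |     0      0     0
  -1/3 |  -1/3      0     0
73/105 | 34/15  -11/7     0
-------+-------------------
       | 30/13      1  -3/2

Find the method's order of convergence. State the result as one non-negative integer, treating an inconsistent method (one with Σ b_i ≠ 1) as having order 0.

0

b = (30/13, 1, -3/2)
c = (0, -1/3, 73/105)
Ac = (0, 0, 11/21)
Σ b_i: 30/13·1 + 1·1 + (-3/2)·1 = 47/26 ≠ 1 ⇒ order 0.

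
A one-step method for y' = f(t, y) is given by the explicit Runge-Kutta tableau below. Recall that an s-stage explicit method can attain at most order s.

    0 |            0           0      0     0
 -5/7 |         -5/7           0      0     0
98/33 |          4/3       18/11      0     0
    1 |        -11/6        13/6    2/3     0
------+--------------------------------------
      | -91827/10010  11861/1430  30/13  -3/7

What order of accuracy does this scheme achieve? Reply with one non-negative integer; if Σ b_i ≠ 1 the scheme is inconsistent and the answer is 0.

2

b = (-91827/10010, 11861/1430, 30/13, -3/7)
c = (0, -5/7, 98/33, 1)
Ac = (0, 0, -90/77, 599/1386)
Σ b_i: (-91827/10010)·1 + 11861/1430·1 + 30/13·1 + (-3/7)·1 = 1 ✓
b·c: 11861/1430·(-5/7) + 30/13·98/33 + (-3/7)·1 = 1/2 ✓
b·c²: 11861/1430·25/49 + 30/13·9604/1089 + (-3/7)·1 = 11170787/462462 ≠ 1/3 ⇒ order 2.
b·Ac: 30/13·(-90/77) + (-3/7)·599/1386 = -11017/3822 ≠ 1/6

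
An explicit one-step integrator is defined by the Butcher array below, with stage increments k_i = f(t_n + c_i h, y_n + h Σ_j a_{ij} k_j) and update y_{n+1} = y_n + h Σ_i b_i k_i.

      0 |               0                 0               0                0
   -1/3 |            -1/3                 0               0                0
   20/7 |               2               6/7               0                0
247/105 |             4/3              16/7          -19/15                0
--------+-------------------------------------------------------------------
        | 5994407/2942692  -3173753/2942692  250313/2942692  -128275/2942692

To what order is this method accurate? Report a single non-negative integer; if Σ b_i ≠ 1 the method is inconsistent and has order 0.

b = (5994407/2942692, -3173753/2942692, 250313/2942692, -128275/2942692)
c = (0, -1/3, 20/7, 247/105)
Ac = (0, 0, -2/7, -92/21)
Σ b_i: 5994407/2942692·1 + (-3173753/2942692)·1 + 250313/2942692·1 + (-128275/2942692)·1 = 1 ✓
b·c: (-3173753/2942692)·(-1/3) + 250313/2942692·20/7 + (-128275/2942692)·247/105 = 1/2 ✓
b·c²: (-3173753/2942692)·1/9 + 250313/2942692·400/49 + (-128275/2942692)·61009/11025 = 1/3 ✓
b·Ac: 250313/2942692·(-2/7) + (-128275/2942692)·(-92/21) = 1/6 ✓
b·c³: (-3173753/2942692)·(-1/27) + 250313/2942692·8000/343 + (-128275/2942692)·15069223/1157625 = 1575086057/1081439310 ≠ 1/4 ⇒ order 3.
b·(c∘Ac): 250313/2942692·(-40/49) + (-128275/2942692)·(-22724/2205) = 17602555/46347399 ≠ 1/8
b·Ac²: 250313/2942692·2/21 + (-128275/2942692)·(-4448/441) = 41505739/92694798 ≠ 1/12
b·A²c: (-128275/2942692)·38/105 = -69635/4414038 ≠ 1/24

3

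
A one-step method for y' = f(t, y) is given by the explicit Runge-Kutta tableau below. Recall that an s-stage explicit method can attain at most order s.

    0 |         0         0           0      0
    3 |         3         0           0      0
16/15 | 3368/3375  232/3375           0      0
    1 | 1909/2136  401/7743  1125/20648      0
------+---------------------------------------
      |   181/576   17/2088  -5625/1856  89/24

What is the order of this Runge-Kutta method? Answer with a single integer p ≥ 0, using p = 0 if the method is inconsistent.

4

b = (181/576, 17/2088, -5625/1856, 89/24)
c = (0, 3, 16/15, 1)
Ac = (0, 0, 232/1125, 19/89)
Σ b_i: 181/576·1 + 17/2088·1 + (-5625/1856)·1 + 89/24·1 = 1 ✓
b·c: 17/2088·3 + (-5625/1856)·16/15 + 89/24·1 = 1/2 ✓
b·c²: 17/2088·9 + (-5625/1856)·256/225 + 89/24·1 = 1/3 ✓
b·Ac: (-5625/1856)·232/1125 + 89/24·19/89 = 1/6 ✓
b·c³: 17/2088·27 + (-5625/1856)·4096/3375 + 89/24·1 = 1/4 ✓
b·(c∘Ac): (-5625/1856)·3712/16875 + 89/24·19/89 = 1/8 ✓
b·Ac²: (-5625/1856)·232/375 + 89/24·47/89 = 1/12 ✓
b·A²c: 89/24·1/89 = 1/24 ✓; 4 stages ⇒ order 4.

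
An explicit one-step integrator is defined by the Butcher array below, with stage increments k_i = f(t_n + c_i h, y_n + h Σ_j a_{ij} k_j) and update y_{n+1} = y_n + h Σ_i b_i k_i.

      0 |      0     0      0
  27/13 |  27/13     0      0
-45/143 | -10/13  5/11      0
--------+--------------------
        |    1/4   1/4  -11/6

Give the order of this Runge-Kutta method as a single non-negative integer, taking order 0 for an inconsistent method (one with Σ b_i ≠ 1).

b = (1/4, 1/4, -11/6)
c = (0, 27/13, -45/143)
Ac = (0, 0, 135/143)
Σ b_i: 1/4·1 + 1/4·1 + (-11/6)·1 = -4/3 ≠ 1 ⇒ order 0.

0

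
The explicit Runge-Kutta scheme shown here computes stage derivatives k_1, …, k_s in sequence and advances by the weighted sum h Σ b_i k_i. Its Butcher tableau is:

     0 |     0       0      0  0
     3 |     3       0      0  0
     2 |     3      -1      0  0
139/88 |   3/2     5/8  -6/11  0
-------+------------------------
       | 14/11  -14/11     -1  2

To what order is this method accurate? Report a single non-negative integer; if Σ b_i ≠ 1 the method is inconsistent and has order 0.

b = (14/11, -14/11, -1, 2)
c = (0, 3, 2, 139/88)
Ac = (0, 0, -3, 69/88)
Σ b_i: 14/11·1 + (-14/11)·1 + (-1)·1 + 2·1 = 1 ✓
b·c: (-14/11)·3 + (-1)·2 + 2·139/88 = -117/44 ≠ 1/2 ⇒ order 1.

1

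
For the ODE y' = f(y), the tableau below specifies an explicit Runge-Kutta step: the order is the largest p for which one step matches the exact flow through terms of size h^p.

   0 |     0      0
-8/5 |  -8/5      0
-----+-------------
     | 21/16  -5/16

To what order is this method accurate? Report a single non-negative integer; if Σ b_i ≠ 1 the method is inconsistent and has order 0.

b = (21/16, -5/16)
c = (0, -8/5)
Σ b_i: 21/16·1 + (-5/16)·1 = 1 ✓
b·c: (-5/16)·(-8/5) = 1/2 ✓; 2 stages ⇒ order 2.

2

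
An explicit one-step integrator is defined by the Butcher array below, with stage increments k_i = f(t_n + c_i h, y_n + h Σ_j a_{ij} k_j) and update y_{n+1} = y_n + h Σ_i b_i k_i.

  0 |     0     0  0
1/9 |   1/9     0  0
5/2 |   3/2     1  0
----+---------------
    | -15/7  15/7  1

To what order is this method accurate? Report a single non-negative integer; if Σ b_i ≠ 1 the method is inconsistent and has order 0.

b = (-15/7, 15/7, 1)
c = (0, 1/9, 5/2)
Ac = (0, 0, 1/9)
Σ b_i: (-15/7)·1 + 15/7·1 + 1·1 = 1 ✓
b·c: 15/7·1/9 + 1·5/2 = 115/42 ≠ 1/2 ⇒ order 1.

1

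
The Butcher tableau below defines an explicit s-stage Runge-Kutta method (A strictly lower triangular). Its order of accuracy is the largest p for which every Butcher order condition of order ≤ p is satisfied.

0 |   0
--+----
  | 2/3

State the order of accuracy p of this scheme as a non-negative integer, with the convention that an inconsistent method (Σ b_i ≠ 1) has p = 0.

b = (2/3)
c = (0)
Σ b_i: 2/3·1 = 2/3 ≠ 1 ⇒ order 0.

0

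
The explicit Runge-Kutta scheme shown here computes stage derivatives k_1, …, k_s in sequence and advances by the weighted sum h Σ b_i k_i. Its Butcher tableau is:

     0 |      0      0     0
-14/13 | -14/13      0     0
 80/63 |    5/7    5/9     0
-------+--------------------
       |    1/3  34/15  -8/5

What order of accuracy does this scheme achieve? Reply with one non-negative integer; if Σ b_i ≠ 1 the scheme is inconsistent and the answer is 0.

b = (1/3, 34/15, -8/5)
c = (0, -14/13, 80/63)
Ac = (0, 0, -70/117)
Σ b_i: 1/3·1 + 34/15·1 + (-8/5)·1 = 1 ✓
b·c: 34/15·(-14/13) + (-8/5)·80/63 = -18316/4095 ≠ 1/2 ⇒ order 1.

1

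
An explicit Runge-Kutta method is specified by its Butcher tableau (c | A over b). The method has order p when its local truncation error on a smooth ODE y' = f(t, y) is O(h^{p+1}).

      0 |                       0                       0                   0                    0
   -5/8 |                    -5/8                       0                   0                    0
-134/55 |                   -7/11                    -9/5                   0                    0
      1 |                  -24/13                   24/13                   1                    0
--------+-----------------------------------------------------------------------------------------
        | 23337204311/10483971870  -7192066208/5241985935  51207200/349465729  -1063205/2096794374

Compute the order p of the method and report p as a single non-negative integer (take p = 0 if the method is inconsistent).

b = (23337204311/10483971870, -7192066208/5241985935, 51207200/349465729, -1063205/2096794374)
c = (0, -5/8, -134/55, 1)
Ac = (0, 0, 9/8, -2567/715)
Σ b_i: 23337204311/10483971870·1 + (-7192066208/5241985935)·1 + 51207200/349465729·1 + (-1063205/2096794374)·1 = 1 ✓
b·c: (-7192066208/5241985935)·(-5/8) + 51207200/349465729·(-134/55) + (-1063205/2096794374)·1 = 1/2 ✓
b·c²: (-7192066208/5241985935)·25/64 + 51207200/349465729·17956/3025 + (-1063205/2096794374)·1 = 1/3 ✓
b·Ac: 51207200/349465729·9/8 + (-1063205/2096794374)·(-2567/715) = 1/6 ✓
b·c³: (-7192066208/5241985935)·(-125/512) + 51207200/349465729·(-2406104/166375) + (-1063205/2096794374)·1 = -548833027967/307529841520 ≠ 1/4 ⇒ order 3.
b·(c∘Ac): 51207200/349465729·(-603/220) + (-1063205/2096794374)·(-2567/715) = -838308551/2096794374 ≠ 1/8
b·Ac²: 51207200/349465729·(-45/64) + (-1063205/2096794374)·2094299/314600 = -98167587613/922589524560 ≠ 1/12
b·A²c: (-1063205/2096794374)·9/8 = -3189615/5591451664 ≠ 1/24

3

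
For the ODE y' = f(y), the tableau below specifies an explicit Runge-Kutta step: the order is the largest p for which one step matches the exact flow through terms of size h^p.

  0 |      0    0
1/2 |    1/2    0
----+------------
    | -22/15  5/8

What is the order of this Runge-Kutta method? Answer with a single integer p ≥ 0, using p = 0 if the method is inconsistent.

0

b = (-22/15, 5/8)
c = (0, 1/2)
Σ b_i: (-22/15)·1 + 5/8·1 = -101/120 ≠ 1 ⇒ order 0.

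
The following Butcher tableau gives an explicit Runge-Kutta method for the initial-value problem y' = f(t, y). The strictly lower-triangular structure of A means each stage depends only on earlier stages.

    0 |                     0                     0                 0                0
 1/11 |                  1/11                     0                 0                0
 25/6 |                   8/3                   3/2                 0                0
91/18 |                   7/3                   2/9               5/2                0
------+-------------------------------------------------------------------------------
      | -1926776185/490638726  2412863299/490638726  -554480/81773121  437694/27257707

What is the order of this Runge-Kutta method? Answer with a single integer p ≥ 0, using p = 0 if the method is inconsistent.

b = (-1926776185/490638726, 2412863299/490638726, -554480/81773121, 437694/27257707)
c = (0, 1/11, 25/6, 91/18)
Ac = (0, 0, 3/22, 4133/396)
Σ b_i: (-1926776185/490638726)·1 + 2412863299/490638726·1 + (-554480/81773121)·1 + 437694/27257707·1 = 1 ✓
b·c: 2412863299/490638726·1/11 + (-554480/81773121)·25/6 + 437694/27257707·91/18 = 1/2 ✓
b·c²: 2412863299/490638726·1/121 + (-554480/81773121)·625/36 + 437694/27257707·8281/324 = 1/3 ✓
b·Ac: (-554480/81773121)·3/22 + 437694/27257707·4133/396 = 1/6 ✓
b·c³: 2412863299/490638726·1/1331 + (-554480/81773121)·15625/216 + 437694/27257707·753571/5832 = 462819699695/291439403244 ≠ 1/4 ⇒ order 3.
b·(c∘Ac): (-554480/81773121)·25/44 + 437694/27257707·376103/7128 = 27311579747/32382155916 ≠ 1/8
b·Ac²: (-554480/81773121)·3/242 + 437694/27257707·126047/2904 = 835808513/1199339108 ≠ 1/12
b·A²c: 437694/27257707·15/44 = 3282705/599669554 ≠ 1/24

3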